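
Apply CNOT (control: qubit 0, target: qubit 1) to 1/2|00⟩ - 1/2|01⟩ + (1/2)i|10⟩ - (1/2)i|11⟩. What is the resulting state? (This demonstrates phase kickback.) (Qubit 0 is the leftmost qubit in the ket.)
1/2|00⟩ - 1/2|01⟩ - (1/2)i|10⟩ + (1/2)i|11⟩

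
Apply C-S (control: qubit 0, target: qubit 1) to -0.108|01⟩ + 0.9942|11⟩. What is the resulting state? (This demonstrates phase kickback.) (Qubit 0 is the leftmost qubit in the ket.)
-0.108|01⟩ + 0.9942i|11⟩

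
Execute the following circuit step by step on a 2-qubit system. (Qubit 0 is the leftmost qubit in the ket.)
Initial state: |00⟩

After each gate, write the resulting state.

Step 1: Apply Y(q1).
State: i|01⟩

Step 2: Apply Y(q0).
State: -|11⟩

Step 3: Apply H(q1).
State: -1/√2|10⟩ + 1/√2|11⟩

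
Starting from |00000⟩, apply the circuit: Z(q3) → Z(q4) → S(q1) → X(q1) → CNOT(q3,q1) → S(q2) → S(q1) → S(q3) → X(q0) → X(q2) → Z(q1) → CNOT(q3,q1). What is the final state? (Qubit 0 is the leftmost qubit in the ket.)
-i|11100⟩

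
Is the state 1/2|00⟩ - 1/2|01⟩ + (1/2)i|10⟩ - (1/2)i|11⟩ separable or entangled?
Separable

Writing the state as a|00⟩ + b|01⟩ + c|10⟩ + d|11⟩, it is a product state iff ad − bc = 0.
Here (a, b, c, d) = (1/2, -1/2, (1/2)i, -(1/2)i): ad − bc = (1/2)(-(1/2)i) − (-1/2)((1/2)i) = 0, so the state is separable.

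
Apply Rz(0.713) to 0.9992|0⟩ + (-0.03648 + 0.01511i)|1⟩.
(0.9364 - 0.3487i)|0⟩ + (-0.03946 + 0.001429i)|1⟩

Rz(0.713) = [[e^(−iθ/2), 0], [0, e^(iθ/2)]] with e^(±iθ/2) = cos(θ/2) ± i·sin(θ/2); θ = 0.713, cos(θ/2) ≈ 0.937124, sin(θ/2) ≈ 0.348996.
With a = amp(|0⟩) = 0.9992 and b = amp(|1⟩) = (-0.03648 + 0.01511i):
new amp(|0⟩) = (0.937124 - 0.348996i)·a = (0.9364 - 0.3487i)
new amp(|1⟩) = (0.937124 + 0.348996i)·b = (-0.03946 + 0.001429i)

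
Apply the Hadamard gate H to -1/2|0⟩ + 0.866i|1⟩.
(-1/√8 + 0.6124i)|0⟩ + (-1/√8 - 0.6124i)|1⟩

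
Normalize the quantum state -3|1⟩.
-|1⟩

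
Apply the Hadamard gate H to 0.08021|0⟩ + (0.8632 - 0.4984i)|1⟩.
(0.6671 - 0.3524i)|0⟩ + (-0.5537 + 0.3524i)|1⟩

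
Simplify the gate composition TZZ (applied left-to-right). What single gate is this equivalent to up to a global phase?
T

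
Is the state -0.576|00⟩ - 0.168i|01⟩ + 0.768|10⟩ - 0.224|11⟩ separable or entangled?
Entangled

Writing the state as a|00⟩ + b|01⟩ + c|10⟩ + d|11⟩, it is a product state iff ad − bc = 0.
Here (a, b, c, d) = (-0.576, -0.168i, 0.768, -0.224): ad − bc = (-0.576)(-0.224) − (-0.168i)(0.768) = (0.129 + 0.129i) ≠ 0, so the state is entangled.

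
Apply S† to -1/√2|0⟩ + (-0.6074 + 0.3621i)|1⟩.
-1/√2|0⟩ + (0.3621 + 0.6074i)|1⟩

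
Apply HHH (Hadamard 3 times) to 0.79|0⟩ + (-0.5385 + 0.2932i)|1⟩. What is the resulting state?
(0.1778 + 0.2073i)|0⟩ + (0.9394 - 0.2073i)|1⟩

H² = I, so H^3 = H: a single Hadamard. With (a, b) = (0.79, (-0.5385 + 0.2932i)), H gives ((a + b)/√2, (a − b)/√2) = ((0.1778 + 0.2073i), (0.9394 - 0.2073i)).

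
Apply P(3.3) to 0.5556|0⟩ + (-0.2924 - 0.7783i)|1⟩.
0.5556|0⟩ + (0.166 + 0.8147i)|1⟩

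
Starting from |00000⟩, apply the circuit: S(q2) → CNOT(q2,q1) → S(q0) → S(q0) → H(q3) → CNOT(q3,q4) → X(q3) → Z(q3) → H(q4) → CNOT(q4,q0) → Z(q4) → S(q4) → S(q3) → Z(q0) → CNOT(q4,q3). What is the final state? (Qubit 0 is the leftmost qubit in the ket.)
1/2|00000⟩ - (1/2)i|00010⟩ + 1/2|10001⟩ - (1/2)i|10011⟩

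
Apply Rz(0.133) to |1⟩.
(0.9978 + 0.06645i)|1⟩

Rz(0.133) = [[e^(−iθ/2), 0], [0, e^(iθ/2)]] with e^(±iθ/2) = cos(θ/2) ± i·sin(θ/2); θ = 0.133, cos(θ/2) ≈ 0.99779, sin(θ/2) ≈ 0.066451.
With a = amp(|0⟩) = 0 and b = amp(|1⟩) = 1:
new amp(|0⟩) = (0.99779 - 0.066451i)·a = 0
new amp(|1⟩) = (0.99779 + 0.066451i)·b = (0.9978 + 0.06645i)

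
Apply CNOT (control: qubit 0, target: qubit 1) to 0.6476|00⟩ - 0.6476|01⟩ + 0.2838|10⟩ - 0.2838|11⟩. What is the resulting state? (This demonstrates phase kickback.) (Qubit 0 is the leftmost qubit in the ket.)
0.6476|00⟩ - 0.6476|01⟩ - 0.2838|10⟩ + 0.2838|11⟩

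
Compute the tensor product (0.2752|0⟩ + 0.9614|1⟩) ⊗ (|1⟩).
0.2752|01⟩ + 0.9614|11⟩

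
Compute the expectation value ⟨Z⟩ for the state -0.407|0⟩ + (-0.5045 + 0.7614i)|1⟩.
-0.6686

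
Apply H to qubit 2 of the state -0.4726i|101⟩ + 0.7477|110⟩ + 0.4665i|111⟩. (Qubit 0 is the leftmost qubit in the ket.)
-0.3342i|100⟩ + 0.3342i|101⟩ + (0.5287 + 0.3299i)|110⟩ + (0.5287 - 0.3299i)|111⟩

H on qubit 2 mixes each pair of kets that differ only in qubit 2: amplitudes (a, b) of (|…0…⟩, |…1…⟩) become ((a + b)/√2, (a − b)/√2). Kets absent from the input have amplitude 0.
(|100⟩, |101⟩): (a, b) = (0, -0.4726i) → (-0.3342i, 0.3342i)
(|110⟩, |111⟩): (a, b) = (0.7477, 0.4665i) → ((0.5287 + 0.3299i), (0.5287 - 0.3299i))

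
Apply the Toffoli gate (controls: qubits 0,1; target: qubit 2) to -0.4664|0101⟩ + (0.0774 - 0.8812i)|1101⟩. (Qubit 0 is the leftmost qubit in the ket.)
-0.4664|0101⟩ + (0.0774 - 0.8812i)|1111⟩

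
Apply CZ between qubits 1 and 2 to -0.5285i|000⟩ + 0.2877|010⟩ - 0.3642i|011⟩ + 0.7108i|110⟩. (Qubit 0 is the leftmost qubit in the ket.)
-0.5285i|000⟩ + 0.2877|010⟩ + 0.3642i|011⟩ + 0.7108i|110⟩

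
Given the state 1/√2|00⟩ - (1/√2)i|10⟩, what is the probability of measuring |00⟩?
1/2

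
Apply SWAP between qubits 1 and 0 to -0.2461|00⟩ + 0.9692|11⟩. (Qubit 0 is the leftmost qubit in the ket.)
-0.2461|00⟩ + 0.9692|11⟩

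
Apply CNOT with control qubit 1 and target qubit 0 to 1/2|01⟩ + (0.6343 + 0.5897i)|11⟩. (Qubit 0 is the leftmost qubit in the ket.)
(0.6343 + 0.5897i)|01⟩ + 1/2|11⟩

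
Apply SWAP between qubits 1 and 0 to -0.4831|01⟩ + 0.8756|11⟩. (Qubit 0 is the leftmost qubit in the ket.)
-0.4831|10⟩ + 0.8756|11⟩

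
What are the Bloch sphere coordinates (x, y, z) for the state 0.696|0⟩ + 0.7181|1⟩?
(0.9996, 0, -0.03125)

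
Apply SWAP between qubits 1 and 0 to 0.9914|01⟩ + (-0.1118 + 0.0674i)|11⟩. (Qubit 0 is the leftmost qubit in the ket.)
0.9914|10⟩ + (-0.1118 + 0.0674i)|11⟩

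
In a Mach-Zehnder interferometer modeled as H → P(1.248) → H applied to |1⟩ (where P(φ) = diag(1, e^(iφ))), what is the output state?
(0.3414 - 0.4742i)|0⟩ + (0.6586 + 0.4742i)|1⟩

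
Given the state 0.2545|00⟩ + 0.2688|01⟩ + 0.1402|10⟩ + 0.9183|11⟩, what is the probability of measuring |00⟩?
0.06477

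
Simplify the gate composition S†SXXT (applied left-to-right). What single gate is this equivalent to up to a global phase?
T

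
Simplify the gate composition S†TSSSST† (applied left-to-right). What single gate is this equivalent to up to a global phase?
S†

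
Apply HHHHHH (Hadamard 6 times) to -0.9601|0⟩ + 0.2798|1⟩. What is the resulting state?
-0.9601|0⟩ + 0.2798|1⟩

H² = I, so an even number of Hadamards cancels: H^6 = I and the state is unchanged.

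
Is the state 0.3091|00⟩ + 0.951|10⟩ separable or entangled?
Separable

Writing the state as a|00⟩ + b|01⟩ + c|10⟩ + d|11⟩, it is a product state iff ad − bc = 0.
Here (a, b, c, d) = (0.3091, 0, 0.951, 0): ad − bc = (0.3091)(0) − (0)(0.951) = 0, so the state is separable.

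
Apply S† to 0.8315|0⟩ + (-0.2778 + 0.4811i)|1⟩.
0.8315|0⟩ + (0.4811 + 0.2778i)|1⟩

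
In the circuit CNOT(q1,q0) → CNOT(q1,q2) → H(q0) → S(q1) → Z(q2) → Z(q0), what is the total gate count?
6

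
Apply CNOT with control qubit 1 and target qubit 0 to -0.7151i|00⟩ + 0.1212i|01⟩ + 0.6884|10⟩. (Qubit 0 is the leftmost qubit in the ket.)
-0.7151i|00⟩ + 0.6884|10⟩ + 0.1212i|11⟩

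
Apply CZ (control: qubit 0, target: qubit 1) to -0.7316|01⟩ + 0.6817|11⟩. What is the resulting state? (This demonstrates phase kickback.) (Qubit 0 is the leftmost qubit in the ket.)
-0.7316|01⟩ - 0.6817|11⟩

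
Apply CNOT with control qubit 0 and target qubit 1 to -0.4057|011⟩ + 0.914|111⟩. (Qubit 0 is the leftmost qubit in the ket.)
-0.4057|011⟩ + 0.914|101⟩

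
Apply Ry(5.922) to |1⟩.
-0.1796|0⟩ - 0.9837|1⟩

Ry(5.922) = [[cos(θ/2), −sin(θ/2)], [sin(θ/2), cos(θ/2)]]; θ = 5.922, cos(θ/2) ≈ -0.983737, sin(θ/2) ≈ 0.179613.
With a = amp(|0⟩) = 0 and b = amp(|1⟩) = 1:
new amp(|0⟩) = (-0.983737)·a + (-0.179613)·b = -0.1796
new amp(|1⟩) = (0.179613)·a + (-0.983737)·b = -0.9837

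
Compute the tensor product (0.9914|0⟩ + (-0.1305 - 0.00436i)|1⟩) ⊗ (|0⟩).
0.9914|00⟩ + (-0.1305 - 0.00436i)|10⟩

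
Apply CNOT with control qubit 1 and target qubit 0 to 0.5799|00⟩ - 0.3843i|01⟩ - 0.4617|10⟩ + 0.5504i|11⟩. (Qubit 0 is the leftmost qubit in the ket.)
0.5799|00⟩ + 0.5504i|01⟩ - 0.4617|10⟩ - 0.3843i|11⟩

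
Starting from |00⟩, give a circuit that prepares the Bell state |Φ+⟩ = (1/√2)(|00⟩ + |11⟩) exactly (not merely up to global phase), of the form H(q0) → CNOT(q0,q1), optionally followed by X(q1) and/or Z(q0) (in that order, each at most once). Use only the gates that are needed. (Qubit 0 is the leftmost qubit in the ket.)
H(q0) → CNOT(q0,q1)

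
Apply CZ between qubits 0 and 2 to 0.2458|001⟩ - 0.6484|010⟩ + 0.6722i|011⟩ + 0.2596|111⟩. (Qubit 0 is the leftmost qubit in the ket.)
0.2458|001⟩ - 0.6484|010⟩ + 0.6722i|011⟩ - 0.2596|111⟩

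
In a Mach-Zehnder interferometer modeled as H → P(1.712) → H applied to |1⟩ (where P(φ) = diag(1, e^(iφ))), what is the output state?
(0.5704 - 0.495i)|0⟩ + (0.4296 + 0.495i)|1⟩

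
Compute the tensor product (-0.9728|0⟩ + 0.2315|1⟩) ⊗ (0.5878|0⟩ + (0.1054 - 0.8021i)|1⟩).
-0.5718|00⟩ + (-0.1025 + 0.7803i)|01⟩ + 0.1361|10⟩ + (0.0244 - 0.1857i)|11⟩

amp(|b₁b₂…⟩) = product of the factor amplitudes for bits b₁, b₂, …; only kets whose every factor amplitude is nonzero survive.
|00⟩: (-0.9728)(0.5878) = -0.5718
|01⟩: (-0.9728)(0.1054 - 0.8021i) = (-0.1025 + 0.7803i)
|10⟩: (0.2315)(0.5878) = 0.1361
|11⟩: (0.2315)(0.1054 - 0.8021i) = (0.0244 - 0.1857i)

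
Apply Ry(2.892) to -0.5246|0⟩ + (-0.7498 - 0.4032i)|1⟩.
(0.6787 + 0.4001i)|0⟩ + (-0.6138 - 0.05019i)|1⟩

Ry(2.892) = [[cos(θ/2), −sin(θ/2)], [sin(θ/2), cos(θ/2)]]; θ = 2.892, cos(θ/2) ≈ 0.124473, sin(θ/2) ≈ 0.992223.
With a = amp(|0⟩) = -0.5246 and b = amp(|1⟩) = (-0.7498 - 0.4032i):
new amp(|0⟩) = (0.124473)·a + (-0.992223)·b = (0.6787 + 0.4001i)
new amp(|1⟩) = (0.992223)·a + (0.124473)·b = (-0.6138 - 0.05019i)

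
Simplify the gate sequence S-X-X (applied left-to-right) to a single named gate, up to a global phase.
S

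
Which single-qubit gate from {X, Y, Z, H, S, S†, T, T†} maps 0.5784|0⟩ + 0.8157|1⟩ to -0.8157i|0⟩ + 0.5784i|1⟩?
Y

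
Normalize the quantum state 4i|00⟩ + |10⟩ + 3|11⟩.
0.7845i|00⟩ + 0.1961|10⟩ + 0.5883|11⟩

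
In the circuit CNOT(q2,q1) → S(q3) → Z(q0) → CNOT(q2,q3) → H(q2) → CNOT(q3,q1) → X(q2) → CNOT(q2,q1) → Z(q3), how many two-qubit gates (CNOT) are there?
4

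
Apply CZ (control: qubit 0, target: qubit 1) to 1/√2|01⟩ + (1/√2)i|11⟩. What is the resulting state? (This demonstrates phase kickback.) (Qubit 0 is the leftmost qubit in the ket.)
1/√2|01⟩ - (1/√2)i|11⟩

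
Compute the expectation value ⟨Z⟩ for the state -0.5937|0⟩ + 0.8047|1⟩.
-0.2951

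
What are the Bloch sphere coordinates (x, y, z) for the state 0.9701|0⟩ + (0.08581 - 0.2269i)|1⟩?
(0.1665, -0.4402, 0.8822)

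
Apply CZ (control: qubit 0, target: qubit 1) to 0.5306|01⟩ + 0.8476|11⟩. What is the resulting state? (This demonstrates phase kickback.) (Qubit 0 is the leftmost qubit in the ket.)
0.5306|01⟩ - 0.8476|11⟩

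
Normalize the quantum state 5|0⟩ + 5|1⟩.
1/√2|0⟩ + 1/√2|1⟩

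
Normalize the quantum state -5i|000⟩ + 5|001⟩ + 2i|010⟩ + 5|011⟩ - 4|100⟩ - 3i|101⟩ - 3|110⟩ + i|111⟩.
-0.4683i|000⟩ + 0.4683|001⟩ + 0.1873i|010⟩ + 0.4683|011⟩ - 0.3746|100⟩ - 0.281i|101⟩ - 0.281|110⟩ + 0.09366i|111⟩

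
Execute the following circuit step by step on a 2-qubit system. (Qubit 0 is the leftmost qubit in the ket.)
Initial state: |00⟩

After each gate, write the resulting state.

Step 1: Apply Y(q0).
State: i|10⟩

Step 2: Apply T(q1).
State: i|10⟩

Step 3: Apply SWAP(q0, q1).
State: i|01⟩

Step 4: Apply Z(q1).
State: -i|01⟩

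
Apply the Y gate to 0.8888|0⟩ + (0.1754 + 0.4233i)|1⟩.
(0.4233 - 0.1754i)|0⟩ + 0.8888i|1⟩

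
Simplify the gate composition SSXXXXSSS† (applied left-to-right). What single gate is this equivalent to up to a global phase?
S†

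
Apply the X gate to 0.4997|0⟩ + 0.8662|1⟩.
0.8662|0⟩ + 0.4997|1⟩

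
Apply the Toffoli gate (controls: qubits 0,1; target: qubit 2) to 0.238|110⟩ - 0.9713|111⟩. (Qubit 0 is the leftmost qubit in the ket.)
-0.9713|110⟩ + 0.238|111⟩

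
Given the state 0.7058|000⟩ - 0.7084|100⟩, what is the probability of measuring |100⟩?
0.5018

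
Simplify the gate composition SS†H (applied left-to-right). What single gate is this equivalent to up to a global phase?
H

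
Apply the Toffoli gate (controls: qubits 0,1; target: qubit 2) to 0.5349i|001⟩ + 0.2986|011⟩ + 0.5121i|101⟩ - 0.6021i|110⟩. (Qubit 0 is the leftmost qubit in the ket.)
0.5349i|001⟩ + 0.2986|011⟩ + 0.5121i|101⟩ - 0.6021i|111⟩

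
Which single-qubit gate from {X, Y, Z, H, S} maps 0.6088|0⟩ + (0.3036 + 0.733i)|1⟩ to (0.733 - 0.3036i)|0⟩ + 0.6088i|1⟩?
Y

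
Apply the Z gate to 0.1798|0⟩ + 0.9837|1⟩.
0.1798|0⟩ - 0.9837|1⟩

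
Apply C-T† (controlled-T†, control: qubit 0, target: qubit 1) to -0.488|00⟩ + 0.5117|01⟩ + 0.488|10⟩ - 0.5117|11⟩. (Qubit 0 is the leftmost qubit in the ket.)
-0.488|00⟩ + 0.5117|01⟩ + 0.488|10⟩ + (-0.3618 + 0.3618i)|11⟩

C-T† leaves the control-|0⟩ kets |00⟩, |01⟩ unchanged and applies T† to qubit 1 on the control-|1⟩ pair (|10⟩, |11⟩).
T† = [[1, 0], [0, (1/√2 - (1/√2)i)]].
With a = amp(|10⟩) = 0.488 and b = amp(|11⟩) = -0.5117:
new amp(|10⟩) = (1)·a = 0.488
new amp(|11⟩) = (1/√2 - (1/√2)i)·b = (-0.3618 + 0.3618i)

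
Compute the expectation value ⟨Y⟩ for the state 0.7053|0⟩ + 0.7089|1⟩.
0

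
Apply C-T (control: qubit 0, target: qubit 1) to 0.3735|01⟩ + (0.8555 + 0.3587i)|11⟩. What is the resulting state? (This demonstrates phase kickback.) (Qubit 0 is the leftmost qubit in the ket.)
0.3735|01⟩ + (0.3513 + 0.8586i)|11⟩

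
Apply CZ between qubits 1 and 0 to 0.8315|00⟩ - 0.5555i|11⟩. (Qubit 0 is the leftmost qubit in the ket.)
0.8315|00⟩ + 0.5555i|11⟩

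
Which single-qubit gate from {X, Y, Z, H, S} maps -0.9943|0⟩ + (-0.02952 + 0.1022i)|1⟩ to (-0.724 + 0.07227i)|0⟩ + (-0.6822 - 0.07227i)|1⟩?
H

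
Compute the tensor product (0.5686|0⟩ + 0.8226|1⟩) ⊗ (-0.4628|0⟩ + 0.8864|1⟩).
-0.2631|00⟩ + 0.504|01⟩ - 0.3807|10⟩ + 0.7292|11⟩

amp(|b₁b₂…⟩) = product of the factor amplitudes for bits b₁, b₂, …; only kets whose every factor amplitude is nonzero survive.
|00⟩: (0.5686)(-0.4628) = -0.2631
|01⟩: (0.5686)(0.8864) = 0.504
|10⟩: (0.8226)(-0.4628) = -0.3807
|11⟩: (0.8226)(0.8864) = 0.7292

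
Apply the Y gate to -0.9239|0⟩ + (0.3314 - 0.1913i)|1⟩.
(-0.1913 - 0.3314i)|0⟩ - 0.9239i|1⟩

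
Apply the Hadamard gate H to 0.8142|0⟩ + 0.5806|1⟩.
0.9863|0⟩ + 0.1652|1⟩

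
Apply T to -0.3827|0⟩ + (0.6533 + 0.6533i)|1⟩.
-0.3827|0⟩ + 0.9239i|1⟩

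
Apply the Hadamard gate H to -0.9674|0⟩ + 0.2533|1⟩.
-0.5049|0⟩ - 0.8632|1⟩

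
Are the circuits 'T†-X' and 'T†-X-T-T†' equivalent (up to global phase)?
Yes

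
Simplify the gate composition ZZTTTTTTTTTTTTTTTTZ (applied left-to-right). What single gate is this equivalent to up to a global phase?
Z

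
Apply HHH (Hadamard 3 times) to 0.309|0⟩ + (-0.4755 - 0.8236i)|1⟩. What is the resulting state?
(-0.1177 - 0.5824i)|0⟩ + (0.5547 + 0.5824i)|1⟩

H² = I, so H^3 = H: a single Hadamard. With (a, b) = (0.309, (-0.4755 - 0.8236i)), H gives ((a + b)/√2, (a − b)/√2) = ((-0.1177 - 0.5824i), (0.5547 + 0.5824i)).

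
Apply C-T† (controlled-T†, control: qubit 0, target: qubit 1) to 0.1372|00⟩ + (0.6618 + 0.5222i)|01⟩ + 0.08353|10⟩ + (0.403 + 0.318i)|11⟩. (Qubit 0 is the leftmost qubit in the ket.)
0.1372|00⟩ + (0.6618 + 0.5222i)|01⟩ + 0.08353|10⟩ + (0.5098 - 0.0601i)|11⟩

C-T† leaves the control-|0⟩ kets |00⟩, |01⟩ unchanged and applies T† to qubit 1 on the control-|1⟩ pair (|10⟩, |11⟩).
T† = [[1, 0], [0, (1/√2 - (1/√2)i)]].
With a = amp(|10⟩) = 0.08353 and b = amp(|11⟩) = (0.403 + 0.318i):
new amp(|10⟩) = (1)·a = 0.08353
new amp(|11⟩) = (1/√2 - (1/√2)i)·b = (0.5098 - 0.0601i)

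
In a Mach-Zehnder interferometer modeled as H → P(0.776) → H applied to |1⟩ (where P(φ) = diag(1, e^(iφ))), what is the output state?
(0.1431 - 0.3502i)|0⟩ + (0.8569 + 0.3502i)|1⟩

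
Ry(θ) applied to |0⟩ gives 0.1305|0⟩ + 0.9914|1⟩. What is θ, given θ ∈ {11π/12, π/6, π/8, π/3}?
11π/12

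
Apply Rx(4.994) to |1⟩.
-0.6009i|0⟩ - 0.7993|1⟩

Rx(4.994) = [[cos(θ/2), −i·sin(θ/2)], [−i·sin(θ/2), cos(θ/2)]]; θ = 4.994, cos(θ/2) ≈ -0.799345, sin(θ/2) ≈ 0.600873.
With a = amp(|0⟩) = 0 and b = amp(|1⟩) = 1:
new amp(|0⟩) = (-0.799345)·a + (-0.600873i)·b = -0.6009i
new amp(|1⟩) = (-0.600873i)·a + (-0.799345)·b = -0.7993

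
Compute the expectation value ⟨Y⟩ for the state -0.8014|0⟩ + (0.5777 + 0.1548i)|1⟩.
-0.2481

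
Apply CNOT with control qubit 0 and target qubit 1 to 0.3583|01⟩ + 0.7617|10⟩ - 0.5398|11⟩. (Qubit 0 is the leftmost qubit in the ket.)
0.3583|01⟩ - 0.5398|10⟩ + 0.7617|11⟩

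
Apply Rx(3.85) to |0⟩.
-0.3468|0⟩ - 0.9379i|1⟩

Rx(3.85) = [[cos(θ/2), −i·sin(θ/2)], [−i·sin(θ/2), cos(θ/2)]]; θ = 3.85, cos(θ/2) ≈ -0.346844, sin(θ/2) ≈ 0.937923.
With a = amp(|0⟩) = 1 and b = amp(|1⟩) = 0:
new amp(|0⟩) = (-0.346844)·a + (-0.937923i)·b = -0.3468
new amp(|1⟩) = (-0.937923i)·a + (-0.346844)·b = -0.9379i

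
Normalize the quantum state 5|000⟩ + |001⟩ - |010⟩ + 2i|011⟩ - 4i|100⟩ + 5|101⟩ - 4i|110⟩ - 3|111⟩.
0.5077|000⟩ + 0.1015|001⟩ - 0.1015|010⟩ + 0.2031i|011⟩ - 0.4061i|100⟩ + 0.5077|101⟩ - 0.4061i|110⟩ - 0.3046|111⟩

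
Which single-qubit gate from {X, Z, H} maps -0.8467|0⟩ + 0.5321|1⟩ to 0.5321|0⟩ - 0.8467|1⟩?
X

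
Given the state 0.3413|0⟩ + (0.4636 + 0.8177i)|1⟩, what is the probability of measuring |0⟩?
0.1165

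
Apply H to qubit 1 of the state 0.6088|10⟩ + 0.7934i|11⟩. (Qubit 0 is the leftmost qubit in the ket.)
(0.4305 + 0.561i)|10⟩ + (0.4305 - 0.561i)|11⟩

H on qubit 1 mixes each pair of kets that differ only in qubit 1: amplitudes (a, b) of (|…0…⟩, |…1…⟩) become ((a + b)/√2, (a − b)/√2). Kets absent from the input have amplitude 0.
(|10⟩, |11⟩): (a, b) = (0.6088, 0.7934i) → ((0.4305 + 0.561i), (0.4305 - 0.561i))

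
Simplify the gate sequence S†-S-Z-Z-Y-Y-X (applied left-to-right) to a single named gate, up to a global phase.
X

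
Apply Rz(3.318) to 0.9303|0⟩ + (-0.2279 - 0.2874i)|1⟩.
(-0.08195 - 0.9267i)|0⟩ + (0.3064 - 0.2017i)|1⟩

Rz(3.318) = [[e^(−iθ/2), 0], [0, e^(iθ/2)]] with e^(±iθ/2) = cos(θ/2) ± i·sin(θ/2); θ = 3.318, cos(θ/2) ≈ -0.0880893, sin(θ/2) ≈ 0.996113.
With a = amp(|0⟩) = 0.9303 and b = amp(|1⟩) = (-0.2279 - 0.2874i):
new amp(|0⟩) = (-0.0880893 - 0.996113i)·a = (-0.08195 - 0.9267i)
new amp(|1⟩) = (-0.0880893 + 0.996113i)·b = (0.3064 - 0.2017i)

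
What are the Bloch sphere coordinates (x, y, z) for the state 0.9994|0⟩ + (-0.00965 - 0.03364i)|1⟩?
(-0.01929, -0.06724, 0.9976)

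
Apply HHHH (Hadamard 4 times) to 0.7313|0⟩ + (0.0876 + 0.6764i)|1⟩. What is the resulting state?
0.7313|0⟩ + (0.0876 + 0.6764i)|1⟩

H² = I, so an even number of Hadamards cancels: H^4 = I and the state is unchanged.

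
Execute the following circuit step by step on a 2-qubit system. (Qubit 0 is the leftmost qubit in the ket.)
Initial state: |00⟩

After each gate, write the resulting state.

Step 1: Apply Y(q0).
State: i|10⟩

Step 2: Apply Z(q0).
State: -i|10⟩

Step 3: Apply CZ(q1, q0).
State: -i|10⟩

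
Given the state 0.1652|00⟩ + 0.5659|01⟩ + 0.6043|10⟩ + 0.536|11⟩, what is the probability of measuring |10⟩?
0.3652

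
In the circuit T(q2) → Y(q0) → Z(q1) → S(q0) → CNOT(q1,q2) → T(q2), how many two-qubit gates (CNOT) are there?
1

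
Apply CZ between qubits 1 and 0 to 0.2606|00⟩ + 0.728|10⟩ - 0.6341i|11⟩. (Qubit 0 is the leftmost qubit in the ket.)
0.2606|00⟩ + 0.728|10⟩ + 0.6341i|11⟩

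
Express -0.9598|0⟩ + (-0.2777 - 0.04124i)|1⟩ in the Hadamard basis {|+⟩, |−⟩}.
(-0.875 - 0.02916i)|+⟩ + (-0.4823 + 0.02916i)|−⟩

With |ψ⟩ = α|0⟩ + β|1⟩, the Hadamard-basis coefficients are ⟨+|ψ⟩ = (α + β)/√2 and ⟨−|ψ⟩ = (α − β)/√2.
Here α = -0.9598, β = (-0.2777 - 0.04124i): (α + β)/√2 = (-0.875 - 0.02916i), (α − β)/√2 = (-0.4823 + 0.02916i).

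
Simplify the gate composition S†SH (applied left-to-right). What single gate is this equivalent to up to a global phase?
H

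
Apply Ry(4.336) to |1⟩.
-0.8269|0⟩ - 0.5623|1⟩

Ry(4.336) = [[cos(θ/2), −sin(θ/2)], [sin(θ/2), cos(θ/2)]]; θ = 4.336, cos(θ/2) ≈ -0.562332, sin(θ/2) ≈ 0.826911.
With a = amp(|0⟩) = 0 and b = amp(|1⟩) = 1:
new amp(|0⟩) = (-0.562332)·a + (-0.826911)·b = -0.8269
new amp(|1⟩) = (0.826911)·a + (-0.562332)·b = -0.5623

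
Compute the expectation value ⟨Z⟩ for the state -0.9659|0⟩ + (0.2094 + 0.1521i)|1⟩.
0.866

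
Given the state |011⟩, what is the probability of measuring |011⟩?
1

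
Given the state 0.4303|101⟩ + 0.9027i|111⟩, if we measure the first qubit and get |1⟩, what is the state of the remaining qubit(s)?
0.4303|01⟩ + 0.9027i|11⟩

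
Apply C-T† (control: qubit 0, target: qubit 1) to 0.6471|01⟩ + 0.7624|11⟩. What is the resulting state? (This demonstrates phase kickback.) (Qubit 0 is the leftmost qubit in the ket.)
0.6471|01⟩ + (0.5391 - 0.5391i)|11⟩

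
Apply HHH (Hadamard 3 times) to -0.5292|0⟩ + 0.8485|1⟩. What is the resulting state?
0.2258|0⟩ - 0.9742|1⟩

H² = I, so H^3 = H: a single Hadamard. With (a, b) = (-0.5292, 0.8485), H gives ((a + b)/√2, (a − b)/√2) = (0.2258, -0.9742).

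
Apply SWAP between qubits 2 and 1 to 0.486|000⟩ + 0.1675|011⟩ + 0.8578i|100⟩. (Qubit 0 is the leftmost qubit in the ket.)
0.486|000⟩ + 0.1675|011⟩ + 0.8578i|100⟩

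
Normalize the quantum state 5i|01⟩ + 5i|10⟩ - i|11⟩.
0.7001i|01⟩ + 0.7001i|10⟩ - 0.14i|11⟩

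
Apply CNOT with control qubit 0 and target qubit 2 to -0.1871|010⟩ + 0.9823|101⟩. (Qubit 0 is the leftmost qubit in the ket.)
-0.1871|010⟩ + 0.9823|100⟩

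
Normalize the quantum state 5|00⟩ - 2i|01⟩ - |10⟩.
0.9129|00⟩ - 0.3651i|01⟩ - 0.1826|10⟩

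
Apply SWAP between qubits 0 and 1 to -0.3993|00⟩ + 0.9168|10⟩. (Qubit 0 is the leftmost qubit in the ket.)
-0.3993|00⟩ + 0.9168|01⟩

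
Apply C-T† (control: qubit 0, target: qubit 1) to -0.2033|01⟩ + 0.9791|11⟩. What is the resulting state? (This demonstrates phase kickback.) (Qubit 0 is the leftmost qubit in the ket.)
-0.2033|01⟩ + (0.6923 - 0.6923i)|11⟩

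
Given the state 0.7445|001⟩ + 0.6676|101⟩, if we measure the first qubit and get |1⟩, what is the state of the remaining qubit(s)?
|01⟩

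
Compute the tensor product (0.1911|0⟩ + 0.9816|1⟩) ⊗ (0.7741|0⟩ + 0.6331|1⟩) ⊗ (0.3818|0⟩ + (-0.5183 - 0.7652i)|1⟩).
0.05648|000⟩ + (-0.07667 - 0.1132i)|001⟩ + 0.04619|010⟩ + (-0.06271 - 0.09258i)|011⟩ + 0.2901|100⟩ + (-0.3938 - 0.5814i)|101⟩ + 0.2373|110⟩ + (-0.3221 - 0.4755i)|111⟩

amp(|b₁b₂…⟩) = product of the factor amplitudes for bits b₁, b₂, …; only kets whose every factor amplitude is nonzero survive.
|000⟩: (0.1911)(0.7741)(0.3818) = 0.05648
|001⟩: (0.1911)(0.7741)(-0.5183 - 0.7652i) = (-0.07667 - 0.1132i)
|010⟩: (0.1911)(0.6331)(0.3818) = 0.04619
|011⟩: (0.1911)(0.6331)(-0.5183 - 0.7652i) = (-0.06271 - 0.09258i)
|100⟩: (0.9816)(0.7741)(0.3818) = 0.2901
|101⟩: (0.9816)(0.7741)(-0.5183 - 0.7652i) = (-0.3938 - 0.5814i)
|110⟩: (0.9816)(0.6331)(0.3818) = 0.2373
|111⟩: (0.9816)(0.6331)(-0.5183 - 0.7652i) = (-0.3221 - 0.4755i)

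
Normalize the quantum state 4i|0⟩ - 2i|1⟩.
0.8944i|0⟩ - (1/√5)i|1⟩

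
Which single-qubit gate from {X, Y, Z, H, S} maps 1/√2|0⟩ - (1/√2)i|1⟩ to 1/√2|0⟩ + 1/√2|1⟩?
S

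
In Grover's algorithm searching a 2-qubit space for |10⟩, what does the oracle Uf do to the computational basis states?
Uf|x⟩ = -|x⟩ if x = 10, else |x⟩ (phase flip on target)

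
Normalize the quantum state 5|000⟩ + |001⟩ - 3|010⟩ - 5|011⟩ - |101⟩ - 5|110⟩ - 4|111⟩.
0.4951|000⟩ + 0.09901|001⟩ - 0.297|010⟩ - 0.4951|011⟩ - 0.09901|101⟩ - 0.4951|110⟩ - 0.3961|111⟩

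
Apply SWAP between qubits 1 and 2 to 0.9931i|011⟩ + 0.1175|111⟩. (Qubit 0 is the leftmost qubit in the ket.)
0.9931i|011⟩ + 0.1175|111⟩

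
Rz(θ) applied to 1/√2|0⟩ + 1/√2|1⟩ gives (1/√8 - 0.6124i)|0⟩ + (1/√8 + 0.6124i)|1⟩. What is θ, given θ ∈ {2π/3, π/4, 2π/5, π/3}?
2π/3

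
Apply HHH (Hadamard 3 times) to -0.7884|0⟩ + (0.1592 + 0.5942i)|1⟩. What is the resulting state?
(-0.4449 + 0.4202i)|0⟩ + (-0.6701 - 0.4202i)|1⟩

H² = I, so H^3 = H: a single Hadamard. With (a, b) = (-0.7884, (0.1592 + 0.5942i)), H gives ((a + b)/√2, (a − b)/√2) = ((-0.4449 + 0.4202i), (-0.6701 - 0.4202i)).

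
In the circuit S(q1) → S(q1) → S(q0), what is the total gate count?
3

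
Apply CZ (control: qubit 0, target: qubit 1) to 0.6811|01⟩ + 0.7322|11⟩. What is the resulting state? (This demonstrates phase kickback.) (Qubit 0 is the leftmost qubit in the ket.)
0.6811|01⟩ - 0.7322|11⟩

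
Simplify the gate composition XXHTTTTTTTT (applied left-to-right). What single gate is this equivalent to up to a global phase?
H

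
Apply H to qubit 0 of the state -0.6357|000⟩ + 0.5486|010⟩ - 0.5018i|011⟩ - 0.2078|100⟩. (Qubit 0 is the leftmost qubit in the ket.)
-0.5964|000⟩ + 0.3879|010⟩ - 0.3548i|011⟩ - 0.3026|100⟩ + 0.3879|110⟩ - 0.3548i|111⟩

H on qubit 0 mixes each pair of kets that differ only in qubit 0: amplitudes (a, b) of (|…0…⟩, |…1…⟩) become ((a + b)/√2, (a − b)/√2). Kets absent from the input have amplitude 0.
(|000⟩, |100⟩): (a, b) = (-0.6357, -0.2078) → (-0.5964, -0.3026)
(|010⟩, |110⟩): (a, b) = (0.5486, 0) → (0.3879, 0.3879)
(|011⟩, |111⟩): (a, b) = (-0.5018i, 0) → (-0.3548i, -0.3548i)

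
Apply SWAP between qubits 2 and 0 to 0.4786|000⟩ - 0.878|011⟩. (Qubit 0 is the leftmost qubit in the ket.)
0.4786|000⟩ - 0.878|110⟩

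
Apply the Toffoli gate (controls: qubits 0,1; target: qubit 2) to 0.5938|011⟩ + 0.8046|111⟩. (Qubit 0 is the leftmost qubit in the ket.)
0.5938|011⟩ + 0.8046|110⟩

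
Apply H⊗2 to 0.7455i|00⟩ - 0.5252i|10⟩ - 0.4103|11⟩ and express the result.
(-0.2052 + 0.1102i)|00⟩ + (0.2052 + 0.1102i)|01⟩ + (0.2052 + 0.6354i)|10⟩ + (-0.2052 + 0.6354i)|11⟩

H⊗2 gives amp(|y⟩) = (1/2) Σ_x (−1)^(x·y) amp(|x⟩), where x·y is the number of positions in which both x and y have a 1.
|00⟩: (0.7455i - 0.5252i - 0.4103)/2 = (-0.2052 + 0.1102i)
|01⟩: (0.7455i - 0.5252i + 0.4103)/2 = (0.2052 + 0.1102i)
|10⟩: (0.7455i + 0.5252i + 0.4103)/2 = (0.2052 + 0.6354i)
|11⟩: (0.7455i + 0.5252i - 0.4103)/2 = (-0.2052 + 0.6354i)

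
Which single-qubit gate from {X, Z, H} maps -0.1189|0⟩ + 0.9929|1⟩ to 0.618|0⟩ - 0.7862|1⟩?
H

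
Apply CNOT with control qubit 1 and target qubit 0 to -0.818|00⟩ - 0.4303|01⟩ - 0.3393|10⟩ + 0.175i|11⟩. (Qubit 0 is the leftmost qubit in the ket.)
-0.818|00⟩ + 0.175i|01⟩ - 0.3393|10⟩ - 0.4303|11⟩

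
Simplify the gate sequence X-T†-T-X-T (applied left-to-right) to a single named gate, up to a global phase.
T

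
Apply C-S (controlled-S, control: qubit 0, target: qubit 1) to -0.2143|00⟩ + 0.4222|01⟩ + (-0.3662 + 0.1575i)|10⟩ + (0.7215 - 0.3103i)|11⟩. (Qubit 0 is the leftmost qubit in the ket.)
-0.2143|00⟩ + 0.4222|01⟩ + (-0.3662 + 0.1575i)|10⟩ + (0.3103 + 0.7215i)|11⟩

C-S leaves the control-|0⟩ kets |00⟩, |01⟩ unchanged and applies S to qubit 1 on the control-|1⟩ pair (|10⟩, |11⟩).
S = [[1, 0], [0, i]].
With a = amp(|10⟩) = (-0.3662 + 0.1575i) and b = amp(|11⟩) = (0.7215 - 0.3103i):
new amp(|10⟩) = (1)·a = (-0.3662 + 0.1575i)
new amp(|11⟩) = (i)·b = (0.3103 + 0.7215i)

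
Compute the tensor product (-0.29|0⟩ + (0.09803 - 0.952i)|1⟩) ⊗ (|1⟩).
-0.29|01⟩ + (0.09803 - 0.952i)|11⟩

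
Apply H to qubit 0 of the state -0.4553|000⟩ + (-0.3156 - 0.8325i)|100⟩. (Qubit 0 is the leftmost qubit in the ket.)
(-0.5451 - 0.5887i)|000⟩ + (-0.09878 + 0.5887i)|100⟩

H on qubit 0 mixes each pair of kets that differ only in qubit 0: amplitudes (a, b) of (|…0…⟩, |…1…⟩) become ((a + b)/√2, (a − b)/√2). Kets absent from the input have amplitude 0.
(|000⟩, |100⟩): (a, b) = (-0.4553, (-0.3156 - 0.8325i)) → ((-0.5451 - 0.5887i), (-0.09878 + 0.5887i))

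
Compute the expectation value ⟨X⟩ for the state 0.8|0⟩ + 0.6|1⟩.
0.96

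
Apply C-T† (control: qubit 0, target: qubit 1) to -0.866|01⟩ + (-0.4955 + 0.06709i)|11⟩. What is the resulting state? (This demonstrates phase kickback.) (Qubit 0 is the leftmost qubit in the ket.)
-0.866|01⟩ + (-0.3029 + 0.3978i)|11⟩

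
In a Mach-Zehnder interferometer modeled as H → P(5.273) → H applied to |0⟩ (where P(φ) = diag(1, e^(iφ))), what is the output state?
(0.7659 - 0.4235i)|0⟩ + (0.2341 + 0.4235i)|1⟩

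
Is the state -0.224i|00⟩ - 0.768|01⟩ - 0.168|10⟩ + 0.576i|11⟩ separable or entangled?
Separable

Writing the state as a|00⟩ + b|01⟩ + c|10⟩ + d|11⟩, it is a product state iff ad − bc = 0.
Here (a, b, c, d) = (-0.224i, -0.768, -0.168, 0.576i): ad − bc = (-0.224i)(0.576i) − (-0.768)(-0.168) = 0, so the state is separable.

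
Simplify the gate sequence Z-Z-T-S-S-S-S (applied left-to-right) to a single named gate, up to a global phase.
T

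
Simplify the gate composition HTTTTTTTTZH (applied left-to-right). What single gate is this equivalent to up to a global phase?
X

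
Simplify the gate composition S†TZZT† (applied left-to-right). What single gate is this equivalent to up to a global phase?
S†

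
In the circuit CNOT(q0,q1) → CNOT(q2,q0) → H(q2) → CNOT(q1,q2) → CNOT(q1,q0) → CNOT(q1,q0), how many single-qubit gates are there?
1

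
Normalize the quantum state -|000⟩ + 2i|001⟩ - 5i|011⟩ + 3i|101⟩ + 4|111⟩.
-0.1348|000⟩ + 0.2697i|001⟩ - 0.6742i|011⟩ + 0.4045i|101⟩ + 0.5394|111⟩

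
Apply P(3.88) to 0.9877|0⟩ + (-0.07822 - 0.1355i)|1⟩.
0.9877|0⟩ + (-0.03336 + 0.1529i)|1⟩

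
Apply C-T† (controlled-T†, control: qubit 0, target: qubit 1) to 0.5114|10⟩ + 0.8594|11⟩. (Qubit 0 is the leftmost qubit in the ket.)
0.5114|10⟩ + (0.6077 - 0.6077i)|11⟩

C-T† leaves the control-|0⟩ kets |00⟩, |01⟩ unchanged and applies T† to qubit 1 on the control-|1⟩ pair (|10⟩, |11⟩).
T† = [[1, 0], [0, (1/√2 - (1/√2)i)]].
With a = amp(|10⟩) = 0.5114 and b = amp(|11⟩) = 0.8594:
new amp(|10⟩) = (1)·a = 0.5114
new amp(|11⟩) = (1/√2 - (1/√2)i)·b = (0.6077 - 0.6077i)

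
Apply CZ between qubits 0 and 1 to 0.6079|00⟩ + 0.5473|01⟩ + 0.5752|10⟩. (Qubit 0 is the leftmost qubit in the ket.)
0.6079|00⟩ + 0.5473|01⟩ + 0.5752|10⟩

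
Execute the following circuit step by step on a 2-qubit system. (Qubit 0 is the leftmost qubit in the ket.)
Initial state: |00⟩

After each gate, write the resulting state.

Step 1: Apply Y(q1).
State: i|01⟩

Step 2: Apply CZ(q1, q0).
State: i|01⟩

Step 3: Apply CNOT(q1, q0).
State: i|11⟩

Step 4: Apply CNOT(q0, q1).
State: i|10⟩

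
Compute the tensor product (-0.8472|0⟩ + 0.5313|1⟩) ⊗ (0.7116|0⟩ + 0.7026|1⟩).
-0.6029|00⟩ - 0.5952|01⟩ + 0.3781|10⟩ + 0.3733|11⟩

amp(|b₁b₂…⟩) = product of the factor amplitudes for bits b₁, b₂, …; only kets whose every factor amplitude is nonzero survive.
|00⟩: (-0.8472)(0.7116) = -0.6029
|01⟩: (-0.8472)(0.7026) = -0.5952
|10⟩: (0.5313)(0.7116) = 0.3781
|11⟩: (0.5313)(0.7026) = 0.3733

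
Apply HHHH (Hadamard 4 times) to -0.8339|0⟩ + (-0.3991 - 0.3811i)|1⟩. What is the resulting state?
-0.8339|0⟩ + (-0.3991 - 0.3811i)|1⟩

H² = I, so an even number of Hadamards cancels: H^4 = I and the state is unchanged.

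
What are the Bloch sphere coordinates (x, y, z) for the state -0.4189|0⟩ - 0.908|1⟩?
(0.7607, 0, -0.649)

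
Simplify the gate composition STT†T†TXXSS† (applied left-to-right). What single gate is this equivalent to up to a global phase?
S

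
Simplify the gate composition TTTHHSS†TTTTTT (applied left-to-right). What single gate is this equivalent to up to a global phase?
T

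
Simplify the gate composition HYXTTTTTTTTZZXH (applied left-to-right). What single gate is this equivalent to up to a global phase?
Y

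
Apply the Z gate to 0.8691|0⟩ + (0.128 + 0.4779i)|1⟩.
0.8691|0⟩ + (-0.128 - 0.4779i)|1⟩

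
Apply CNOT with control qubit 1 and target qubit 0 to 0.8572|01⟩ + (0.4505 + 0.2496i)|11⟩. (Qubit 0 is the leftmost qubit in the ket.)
(0.4505 + 0.2496i)|01⟩ + 0.8572|11⟩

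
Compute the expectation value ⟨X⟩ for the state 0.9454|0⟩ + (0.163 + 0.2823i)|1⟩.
0.3082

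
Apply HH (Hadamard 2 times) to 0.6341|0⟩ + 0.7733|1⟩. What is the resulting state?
0.6341|0⟩ + 0.7733|1⟩

H² = I, so an even number of Hadamards cancels: H^2 = I and the state is unchanged.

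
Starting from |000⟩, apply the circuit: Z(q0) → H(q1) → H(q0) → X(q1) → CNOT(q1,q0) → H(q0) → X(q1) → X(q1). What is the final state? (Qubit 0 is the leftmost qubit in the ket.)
1/√2|000⟩ + 1/√2|010⟩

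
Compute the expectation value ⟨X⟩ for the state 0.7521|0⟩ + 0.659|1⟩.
0.9913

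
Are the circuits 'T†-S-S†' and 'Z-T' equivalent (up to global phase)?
No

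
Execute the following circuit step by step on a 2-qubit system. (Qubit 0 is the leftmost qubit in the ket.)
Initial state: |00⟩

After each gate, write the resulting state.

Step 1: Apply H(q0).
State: 1/√2|00⟩ + 1/√2|10⟩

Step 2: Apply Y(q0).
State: -(1/√2)i|00⟩ + (1/√2)i|10⟩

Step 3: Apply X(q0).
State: (1/√2)i|00⟩ - (1/√2)i|10⟩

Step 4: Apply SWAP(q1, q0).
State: (1/√2)i|00⟩ - (1/√2)i|01⟩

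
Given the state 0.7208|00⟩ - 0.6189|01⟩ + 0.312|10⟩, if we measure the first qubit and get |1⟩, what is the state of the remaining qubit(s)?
|0⟩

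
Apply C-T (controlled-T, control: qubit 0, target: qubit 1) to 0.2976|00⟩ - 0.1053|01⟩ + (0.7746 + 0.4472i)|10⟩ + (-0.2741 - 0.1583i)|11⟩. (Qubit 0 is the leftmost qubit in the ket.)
0.2976|00⟩ - 0.1053|01⟩ + (0.7746 + 0.4472i)|10⟩ + (-0.08188 - 0.3058i)|11⟩

C-T leaves the control-|0⟩ kets |00⟩, |01⟩ unchanged and applies T to qubit 1 on the control-|1⟩ pair (|10⟩, |11⟩).
T = [[1, 0], [0, (1/√2 + (1/√2)i)]].
With a = amp(|10⟩) = (0.7746 + 0.4472i) and b = amp(|11⟩) = (-0.2741 - 0.1583i):
new amp(|10⟩) = (1)·a = (0.7746 + 0.4472i)
new amp(|11⟩) = (1/√2 + (1/√2)i)·b = (-0.08188 - 0.3058i)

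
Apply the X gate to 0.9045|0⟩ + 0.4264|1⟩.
0.4264|0⟩ + 0.9045|1⟩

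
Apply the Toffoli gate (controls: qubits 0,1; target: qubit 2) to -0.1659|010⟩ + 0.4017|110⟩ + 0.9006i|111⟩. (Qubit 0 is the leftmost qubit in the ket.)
-0.1659|010⟩ + 0.9006i|110⟩ + 0.4017|111⟩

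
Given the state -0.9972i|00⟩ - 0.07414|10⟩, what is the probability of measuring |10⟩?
0.005497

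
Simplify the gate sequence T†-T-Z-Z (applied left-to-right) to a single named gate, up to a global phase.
I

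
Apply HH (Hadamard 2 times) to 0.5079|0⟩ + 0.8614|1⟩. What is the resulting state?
0.5079|0⟩ + 0.8614|1⟩

H² = I, so an even number of Hadamards cancels: H^2 = I and the state is unchanged.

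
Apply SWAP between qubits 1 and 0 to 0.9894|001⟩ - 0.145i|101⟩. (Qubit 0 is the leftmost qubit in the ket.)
0.9894|001⟩ - 0.145i|011⟩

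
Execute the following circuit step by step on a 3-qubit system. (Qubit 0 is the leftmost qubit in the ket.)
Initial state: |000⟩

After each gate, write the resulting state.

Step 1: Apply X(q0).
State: |100⟩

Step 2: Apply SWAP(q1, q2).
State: |100⟩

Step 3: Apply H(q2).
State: 1/√2|100⟩ + 1/√2|101⟩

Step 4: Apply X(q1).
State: 1/√2|110⟩ + 1/√2|111⟩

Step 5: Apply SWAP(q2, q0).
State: 1/√2|011⟩ + 1/√2|111⟩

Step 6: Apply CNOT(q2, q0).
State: 1/√2|011⟩ + 1/√2|111⟩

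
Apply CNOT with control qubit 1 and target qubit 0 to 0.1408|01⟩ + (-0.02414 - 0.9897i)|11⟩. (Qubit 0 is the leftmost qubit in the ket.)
(-0.02414 - 0.9897i)|01⟩ + 0.1408|11⟩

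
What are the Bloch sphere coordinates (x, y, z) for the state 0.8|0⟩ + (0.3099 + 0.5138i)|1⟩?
(0.4958, 0.8221, 0.28)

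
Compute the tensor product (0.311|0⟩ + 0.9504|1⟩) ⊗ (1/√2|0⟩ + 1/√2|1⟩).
0.2199|00⟩ + 0.2199|01⟩ + 0.672|10⟩ + 0.672|11⟩

amp(|b₁b₂…⟩) = product of the factor amplitudes for bits b₁, b₂, …; only kets whose every factor amplitude is nonzero survive.
|00⟩: (0.311)(1/√2) = 0.2199
|01⟩: (0.311)(1/√2) = 0.2199
|10⟩: (0.9504)(1/√2) = 0.672
|11⟩: (0.9504)(1/√2) = 0.672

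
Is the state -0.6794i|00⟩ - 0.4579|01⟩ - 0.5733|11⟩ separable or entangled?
Entangled

Writing the state as a|00⟩ + b|01⟩ + c|10⟩ + d|11⟩, it is a product state iff ad − bc = 0.
Here (a, b, c, d) = (-0.6794i, -0.4579, 0, -0.5733): ad − bc = (-0.6794i)(-0.5733) − (-0.4579)(0) = 0.3895i ≠ 0, so the state is entangled.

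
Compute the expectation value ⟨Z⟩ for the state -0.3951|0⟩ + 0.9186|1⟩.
-0.6877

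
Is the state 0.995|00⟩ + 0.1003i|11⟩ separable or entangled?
Entangled

Writing the state as a|00⟩ + b|01⟩ + c|10⟩ + d|11⟩, it is a product state iff ad − bc = 0.
Here (a, b, c, d) = (0.995, 0, 0, 0.1003i): ad − bc = (0.995)(0.1003i) − (0)(0) = 0.0998i ≠ 0, so the state is entangled.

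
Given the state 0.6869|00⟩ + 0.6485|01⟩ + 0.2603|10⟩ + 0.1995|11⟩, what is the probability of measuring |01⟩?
0.4206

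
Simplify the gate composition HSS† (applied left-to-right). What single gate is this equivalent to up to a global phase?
H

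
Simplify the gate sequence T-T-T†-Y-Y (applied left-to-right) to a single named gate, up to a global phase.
T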